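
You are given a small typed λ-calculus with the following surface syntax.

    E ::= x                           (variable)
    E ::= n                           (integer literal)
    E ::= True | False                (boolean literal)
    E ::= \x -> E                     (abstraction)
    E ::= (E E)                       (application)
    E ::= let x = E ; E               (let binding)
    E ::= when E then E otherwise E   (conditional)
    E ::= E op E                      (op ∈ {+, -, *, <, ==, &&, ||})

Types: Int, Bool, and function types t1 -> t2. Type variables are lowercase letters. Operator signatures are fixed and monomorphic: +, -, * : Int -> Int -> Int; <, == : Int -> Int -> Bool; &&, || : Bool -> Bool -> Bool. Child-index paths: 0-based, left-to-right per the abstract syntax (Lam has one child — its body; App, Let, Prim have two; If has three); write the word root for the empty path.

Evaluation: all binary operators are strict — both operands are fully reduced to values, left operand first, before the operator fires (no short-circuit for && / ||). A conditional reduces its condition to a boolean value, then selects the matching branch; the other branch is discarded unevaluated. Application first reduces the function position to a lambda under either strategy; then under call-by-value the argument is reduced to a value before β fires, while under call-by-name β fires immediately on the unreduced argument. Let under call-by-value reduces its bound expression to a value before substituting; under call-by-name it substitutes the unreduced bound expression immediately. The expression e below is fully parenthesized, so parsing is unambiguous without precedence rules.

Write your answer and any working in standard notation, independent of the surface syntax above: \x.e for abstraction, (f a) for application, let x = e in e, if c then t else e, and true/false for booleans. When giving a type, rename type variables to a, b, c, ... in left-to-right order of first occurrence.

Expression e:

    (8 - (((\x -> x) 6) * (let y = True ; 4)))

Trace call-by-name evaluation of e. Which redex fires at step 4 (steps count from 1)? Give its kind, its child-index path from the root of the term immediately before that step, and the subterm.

Answer: delta at root : (8 - 24)

Derivation:
step 0: (8 - (((\x.x) 6) * (let y = true in 4)))
step 1: [beta@1.0] (8 - (6 * (let y = true in 4)))
step 2: [let@1.1] (8 - (6 * 4))
step 3: [delta@1] (8 - 24)
step 4: [delta@root] -16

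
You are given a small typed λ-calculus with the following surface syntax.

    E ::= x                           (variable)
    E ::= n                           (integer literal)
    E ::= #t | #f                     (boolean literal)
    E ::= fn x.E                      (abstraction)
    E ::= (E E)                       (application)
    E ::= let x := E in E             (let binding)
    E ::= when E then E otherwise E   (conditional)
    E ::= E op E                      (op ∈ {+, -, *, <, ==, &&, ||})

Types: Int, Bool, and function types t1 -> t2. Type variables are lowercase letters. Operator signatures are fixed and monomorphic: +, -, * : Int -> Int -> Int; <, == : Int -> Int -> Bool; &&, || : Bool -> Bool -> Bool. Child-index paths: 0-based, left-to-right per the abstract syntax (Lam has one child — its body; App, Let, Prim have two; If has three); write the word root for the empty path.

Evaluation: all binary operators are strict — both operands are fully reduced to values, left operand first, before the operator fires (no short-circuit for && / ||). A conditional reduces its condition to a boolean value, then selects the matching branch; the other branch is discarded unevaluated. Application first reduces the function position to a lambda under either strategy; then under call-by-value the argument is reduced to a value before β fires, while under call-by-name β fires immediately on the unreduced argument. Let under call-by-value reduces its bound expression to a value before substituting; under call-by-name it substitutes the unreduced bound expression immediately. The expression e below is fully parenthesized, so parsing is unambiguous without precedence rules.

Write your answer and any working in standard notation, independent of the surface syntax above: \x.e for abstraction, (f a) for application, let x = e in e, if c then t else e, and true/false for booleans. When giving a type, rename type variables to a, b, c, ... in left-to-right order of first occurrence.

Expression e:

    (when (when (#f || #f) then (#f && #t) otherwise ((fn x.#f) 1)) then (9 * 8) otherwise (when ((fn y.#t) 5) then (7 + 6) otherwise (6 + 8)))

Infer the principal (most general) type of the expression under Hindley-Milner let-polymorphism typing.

Answer: Int

Working:
  unify Bool ~ Bool
  unify Bool ~ Bool
  unify Bool ~ Bool
  unify Bool ~ Bool
  unify Bool ~ Bool
\x._ : a -> Bool
  unify a -> Bool ~ Int -> b
  unify a ~ Int
  unify Bool ~ b
_ _ : Bool
  unify Bool ~ Bool
  unify Bool ~ Bool
  unify Int ~ Int
  unify Int ~ Int
\y._ : c -> Bool
  unify c -> Bool ~ Int -> d
  unify c ~ Int
  unify Bool ~ d
_ _ : Bool
  unify Bool ~ Bool
  unify Int ~ Int
  unify Int ~ Int
  unify Int ~ Int
  unify Int ~ Int
  unify Int ~ Int
  unify Int ~ Int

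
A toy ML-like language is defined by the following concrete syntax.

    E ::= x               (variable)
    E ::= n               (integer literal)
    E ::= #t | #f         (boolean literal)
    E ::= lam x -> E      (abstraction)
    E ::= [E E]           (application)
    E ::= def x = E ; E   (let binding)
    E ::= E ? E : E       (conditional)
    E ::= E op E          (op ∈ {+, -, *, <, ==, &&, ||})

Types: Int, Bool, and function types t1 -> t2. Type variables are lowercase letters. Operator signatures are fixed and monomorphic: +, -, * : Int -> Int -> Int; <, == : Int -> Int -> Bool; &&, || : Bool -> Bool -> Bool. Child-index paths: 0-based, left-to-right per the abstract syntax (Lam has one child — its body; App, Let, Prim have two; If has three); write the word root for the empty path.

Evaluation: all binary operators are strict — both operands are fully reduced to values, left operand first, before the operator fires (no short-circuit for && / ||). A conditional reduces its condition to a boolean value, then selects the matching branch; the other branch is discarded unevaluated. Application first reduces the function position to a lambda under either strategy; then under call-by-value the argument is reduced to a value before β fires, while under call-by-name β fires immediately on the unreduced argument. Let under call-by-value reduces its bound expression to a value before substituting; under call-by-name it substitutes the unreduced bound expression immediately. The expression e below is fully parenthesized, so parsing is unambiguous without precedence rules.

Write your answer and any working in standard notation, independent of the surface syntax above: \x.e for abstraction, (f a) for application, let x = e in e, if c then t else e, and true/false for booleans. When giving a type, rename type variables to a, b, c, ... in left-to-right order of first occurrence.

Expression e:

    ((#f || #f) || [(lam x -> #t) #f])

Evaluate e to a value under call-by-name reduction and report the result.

Trace:
step 0: ((false || false) || ((\x.true) false))
step 1: [delta@0] (false || ((\x.true) false))
step 2: [beta@1] (false || true)
step 3: [delta@root] true

Answer: true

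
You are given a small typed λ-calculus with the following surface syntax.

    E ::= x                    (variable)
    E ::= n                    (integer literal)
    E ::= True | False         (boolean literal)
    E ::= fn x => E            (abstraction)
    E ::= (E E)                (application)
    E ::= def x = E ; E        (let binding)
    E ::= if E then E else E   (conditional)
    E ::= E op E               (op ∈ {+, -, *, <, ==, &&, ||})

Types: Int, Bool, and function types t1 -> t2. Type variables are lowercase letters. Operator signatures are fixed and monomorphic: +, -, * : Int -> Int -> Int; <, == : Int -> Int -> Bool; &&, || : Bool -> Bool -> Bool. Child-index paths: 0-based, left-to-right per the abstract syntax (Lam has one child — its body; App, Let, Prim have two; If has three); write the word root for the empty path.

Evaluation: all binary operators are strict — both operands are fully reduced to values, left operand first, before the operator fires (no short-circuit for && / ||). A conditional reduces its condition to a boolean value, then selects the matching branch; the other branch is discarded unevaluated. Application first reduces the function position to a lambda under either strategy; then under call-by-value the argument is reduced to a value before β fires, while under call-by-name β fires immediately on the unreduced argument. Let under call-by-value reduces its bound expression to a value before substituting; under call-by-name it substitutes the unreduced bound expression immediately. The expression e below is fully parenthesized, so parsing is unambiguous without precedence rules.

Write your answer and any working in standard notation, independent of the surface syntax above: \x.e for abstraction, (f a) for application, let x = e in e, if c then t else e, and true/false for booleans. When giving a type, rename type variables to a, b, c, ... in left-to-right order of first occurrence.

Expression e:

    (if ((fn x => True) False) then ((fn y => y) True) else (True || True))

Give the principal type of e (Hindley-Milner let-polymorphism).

Working:
\x._ : a -> Bool
  unify a -> Bool ~ Bool -> b
  unify a ~ Bool
  unify Bool ~ b
_ _ : Bool
  unify Bool ~ Bool
y : c
\y._ : c -> c
  unify c -> c ~ Bool -> d
  unify c ~ Bool
  unify Bool ~ d
_ _ : Bool
  unify Bool ~ Bool
  unify Bool ~ Bool
  unify Bool ~ Bool

Answer: Bool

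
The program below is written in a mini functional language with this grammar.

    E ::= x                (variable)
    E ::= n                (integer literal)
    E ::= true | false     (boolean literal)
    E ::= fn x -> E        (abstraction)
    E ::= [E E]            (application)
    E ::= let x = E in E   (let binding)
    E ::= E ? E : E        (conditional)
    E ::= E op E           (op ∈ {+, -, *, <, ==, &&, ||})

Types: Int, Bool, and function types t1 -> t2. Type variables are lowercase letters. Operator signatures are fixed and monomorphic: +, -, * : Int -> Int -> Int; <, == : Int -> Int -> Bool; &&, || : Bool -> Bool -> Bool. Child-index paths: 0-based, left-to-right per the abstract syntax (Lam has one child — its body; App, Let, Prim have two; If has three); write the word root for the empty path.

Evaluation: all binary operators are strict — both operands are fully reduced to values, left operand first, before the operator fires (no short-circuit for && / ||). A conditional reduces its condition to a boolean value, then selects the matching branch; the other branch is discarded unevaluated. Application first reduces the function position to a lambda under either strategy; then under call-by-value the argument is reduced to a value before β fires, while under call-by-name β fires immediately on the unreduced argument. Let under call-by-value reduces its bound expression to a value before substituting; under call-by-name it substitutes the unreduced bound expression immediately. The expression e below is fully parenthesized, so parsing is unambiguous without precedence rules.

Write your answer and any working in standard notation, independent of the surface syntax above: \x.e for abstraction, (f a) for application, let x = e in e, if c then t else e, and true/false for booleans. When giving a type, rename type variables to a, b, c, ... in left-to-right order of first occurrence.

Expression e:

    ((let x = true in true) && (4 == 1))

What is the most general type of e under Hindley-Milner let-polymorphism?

Answer: Bool

Derivation:
let x : Bool
  unify Bool ~ Bool
  unify Int ~ Int
  unify Int ~ Int
  unify Bool ~ Bool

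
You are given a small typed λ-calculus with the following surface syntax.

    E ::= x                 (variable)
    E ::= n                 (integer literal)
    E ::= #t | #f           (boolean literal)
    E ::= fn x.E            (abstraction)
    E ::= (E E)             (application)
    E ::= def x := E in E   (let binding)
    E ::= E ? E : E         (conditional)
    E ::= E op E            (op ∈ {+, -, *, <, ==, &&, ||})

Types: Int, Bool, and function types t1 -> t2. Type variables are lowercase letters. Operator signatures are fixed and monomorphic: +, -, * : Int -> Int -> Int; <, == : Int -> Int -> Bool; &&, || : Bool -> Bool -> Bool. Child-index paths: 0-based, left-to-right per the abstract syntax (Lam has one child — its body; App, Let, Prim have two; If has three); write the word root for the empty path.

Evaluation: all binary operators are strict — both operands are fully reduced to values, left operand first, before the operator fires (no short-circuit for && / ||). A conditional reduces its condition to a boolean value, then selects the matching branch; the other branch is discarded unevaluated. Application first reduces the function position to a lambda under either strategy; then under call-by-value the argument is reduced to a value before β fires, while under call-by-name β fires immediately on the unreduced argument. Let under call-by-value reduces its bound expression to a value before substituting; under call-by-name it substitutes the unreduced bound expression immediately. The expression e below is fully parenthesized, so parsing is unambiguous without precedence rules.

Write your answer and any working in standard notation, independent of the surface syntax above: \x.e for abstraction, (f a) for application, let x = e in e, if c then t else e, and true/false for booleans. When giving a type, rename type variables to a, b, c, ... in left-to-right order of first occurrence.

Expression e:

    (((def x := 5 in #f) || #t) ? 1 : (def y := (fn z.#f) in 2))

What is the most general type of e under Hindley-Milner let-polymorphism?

Answer: Int

Trace:
let x : Int
  unify Bool ~ Bool
  unify Bool ~ Bool
  unify Bool ~ Bool
\z._ : a -> Bool
let y : forall. a -> Bool
  unify Int ~ Int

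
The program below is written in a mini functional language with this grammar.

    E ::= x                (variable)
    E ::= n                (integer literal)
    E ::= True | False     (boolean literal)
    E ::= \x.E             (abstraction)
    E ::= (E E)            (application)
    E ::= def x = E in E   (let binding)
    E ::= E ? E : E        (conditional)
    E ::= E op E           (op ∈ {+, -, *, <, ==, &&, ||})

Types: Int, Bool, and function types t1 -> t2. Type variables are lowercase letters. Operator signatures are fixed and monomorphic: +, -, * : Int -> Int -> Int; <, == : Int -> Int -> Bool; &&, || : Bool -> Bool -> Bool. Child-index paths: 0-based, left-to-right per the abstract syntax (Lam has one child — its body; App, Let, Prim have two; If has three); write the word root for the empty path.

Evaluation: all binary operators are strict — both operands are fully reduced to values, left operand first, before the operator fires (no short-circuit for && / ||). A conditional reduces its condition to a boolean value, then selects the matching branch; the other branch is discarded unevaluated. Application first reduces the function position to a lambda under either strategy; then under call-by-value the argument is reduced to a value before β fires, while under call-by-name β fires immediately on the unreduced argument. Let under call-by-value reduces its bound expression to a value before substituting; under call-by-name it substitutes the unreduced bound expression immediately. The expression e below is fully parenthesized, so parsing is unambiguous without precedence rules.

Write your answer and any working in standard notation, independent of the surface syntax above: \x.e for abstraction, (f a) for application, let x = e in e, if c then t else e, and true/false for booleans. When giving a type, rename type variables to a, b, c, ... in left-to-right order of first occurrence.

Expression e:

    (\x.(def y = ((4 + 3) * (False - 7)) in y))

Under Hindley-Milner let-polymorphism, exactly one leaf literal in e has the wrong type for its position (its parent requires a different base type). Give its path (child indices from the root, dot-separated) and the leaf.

Answer: 0.0.1.0 : false

Derivation:
  unify Int ~ Int
  unify Int ~ Int
  unify Int ~ Int
  unify Bool ~ Int
  FAIL: mismatch Bool ~ Int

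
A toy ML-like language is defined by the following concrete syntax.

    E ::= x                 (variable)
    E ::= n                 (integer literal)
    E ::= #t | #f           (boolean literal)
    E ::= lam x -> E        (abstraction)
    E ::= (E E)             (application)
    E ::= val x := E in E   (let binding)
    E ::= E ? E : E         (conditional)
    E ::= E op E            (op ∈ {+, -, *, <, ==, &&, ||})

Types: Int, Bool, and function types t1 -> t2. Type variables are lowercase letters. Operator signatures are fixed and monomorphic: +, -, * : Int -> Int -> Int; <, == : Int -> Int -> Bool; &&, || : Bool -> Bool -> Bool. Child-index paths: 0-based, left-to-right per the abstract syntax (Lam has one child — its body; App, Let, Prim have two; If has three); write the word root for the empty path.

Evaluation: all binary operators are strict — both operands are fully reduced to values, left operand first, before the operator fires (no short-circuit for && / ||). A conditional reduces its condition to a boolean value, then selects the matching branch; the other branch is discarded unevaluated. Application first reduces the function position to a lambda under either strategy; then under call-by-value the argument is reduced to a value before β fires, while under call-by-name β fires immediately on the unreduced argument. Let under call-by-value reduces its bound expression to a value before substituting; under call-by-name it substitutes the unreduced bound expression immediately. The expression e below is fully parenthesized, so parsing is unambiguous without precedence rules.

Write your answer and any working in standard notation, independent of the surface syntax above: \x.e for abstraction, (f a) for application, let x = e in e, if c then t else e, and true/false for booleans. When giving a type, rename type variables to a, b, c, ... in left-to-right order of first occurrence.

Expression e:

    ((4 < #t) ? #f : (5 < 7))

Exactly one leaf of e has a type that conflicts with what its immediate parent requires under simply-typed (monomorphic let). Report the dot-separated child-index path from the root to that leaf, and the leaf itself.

Trace:
  unify Int ~ Int
  unify Bool ~ Int
  FAIL: mismatch Bool ~ Int

Answer: 0.1 : true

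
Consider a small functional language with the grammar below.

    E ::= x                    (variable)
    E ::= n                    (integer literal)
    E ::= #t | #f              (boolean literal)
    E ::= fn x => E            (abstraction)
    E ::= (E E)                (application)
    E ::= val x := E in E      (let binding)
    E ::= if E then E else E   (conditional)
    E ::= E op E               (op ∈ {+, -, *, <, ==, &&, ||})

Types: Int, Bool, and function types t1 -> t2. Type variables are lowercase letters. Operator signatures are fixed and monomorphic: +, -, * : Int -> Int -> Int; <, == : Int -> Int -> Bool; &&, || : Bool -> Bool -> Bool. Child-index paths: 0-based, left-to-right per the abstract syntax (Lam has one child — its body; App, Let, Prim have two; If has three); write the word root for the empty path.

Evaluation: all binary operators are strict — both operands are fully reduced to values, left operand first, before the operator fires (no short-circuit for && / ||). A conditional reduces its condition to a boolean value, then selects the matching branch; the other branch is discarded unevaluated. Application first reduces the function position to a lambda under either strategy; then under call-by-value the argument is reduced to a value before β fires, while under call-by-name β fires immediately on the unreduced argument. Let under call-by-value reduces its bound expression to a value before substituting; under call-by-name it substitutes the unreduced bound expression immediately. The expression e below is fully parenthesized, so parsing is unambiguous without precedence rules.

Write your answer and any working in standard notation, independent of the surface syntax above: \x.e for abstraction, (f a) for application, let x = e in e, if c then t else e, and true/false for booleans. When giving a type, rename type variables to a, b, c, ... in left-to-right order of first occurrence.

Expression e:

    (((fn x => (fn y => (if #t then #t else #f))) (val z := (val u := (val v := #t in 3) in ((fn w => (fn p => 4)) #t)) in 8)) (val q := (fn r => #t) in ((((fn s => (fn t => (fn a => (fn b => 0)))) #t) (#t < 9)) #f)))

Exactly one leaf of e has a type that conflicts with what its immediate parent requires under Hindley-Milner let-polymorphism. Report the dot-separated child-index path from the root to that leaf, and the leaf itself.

Trace:
  unify Bool ~ Bool
  unify Bool ~ Bool
\y._ : b -> Bool
\x._ : a -> b -> Bool
let v : Bool
let u : Int
\p._ : d -> Int
\w._ : c -> d -> Int
  unify c -> d -> Int ~ Bool -> e
  unify c ~ Bool
  unify d -> Int ~ e
_ _ : d -> Int
let z : forall. d -> Int
  unify a -> b -> Bool ~ Int -> f
  unify a ~ Int
  unify b -> Bool ~ f
_ _ : b -> Bool
\r._ : g -> Bool
let q : forall. g -> Bool
\b._ : k -> Int
\a._ : j -> k -> Int
\t._ : i -> j -> k -> Int
\s._ : h -> i -> j -> k -> Int
  unify h -> i -> j -> k -> Int ~ Bool -> l
  unify h ~ Bool
  unify i -> j -> k -> Int ~ l
_ _ : i -> j -> k -> Int
  unify Bool ~ Int
  FAIL: mismatch Bool ~ Int

Answer: 1.1.0.1.0 : true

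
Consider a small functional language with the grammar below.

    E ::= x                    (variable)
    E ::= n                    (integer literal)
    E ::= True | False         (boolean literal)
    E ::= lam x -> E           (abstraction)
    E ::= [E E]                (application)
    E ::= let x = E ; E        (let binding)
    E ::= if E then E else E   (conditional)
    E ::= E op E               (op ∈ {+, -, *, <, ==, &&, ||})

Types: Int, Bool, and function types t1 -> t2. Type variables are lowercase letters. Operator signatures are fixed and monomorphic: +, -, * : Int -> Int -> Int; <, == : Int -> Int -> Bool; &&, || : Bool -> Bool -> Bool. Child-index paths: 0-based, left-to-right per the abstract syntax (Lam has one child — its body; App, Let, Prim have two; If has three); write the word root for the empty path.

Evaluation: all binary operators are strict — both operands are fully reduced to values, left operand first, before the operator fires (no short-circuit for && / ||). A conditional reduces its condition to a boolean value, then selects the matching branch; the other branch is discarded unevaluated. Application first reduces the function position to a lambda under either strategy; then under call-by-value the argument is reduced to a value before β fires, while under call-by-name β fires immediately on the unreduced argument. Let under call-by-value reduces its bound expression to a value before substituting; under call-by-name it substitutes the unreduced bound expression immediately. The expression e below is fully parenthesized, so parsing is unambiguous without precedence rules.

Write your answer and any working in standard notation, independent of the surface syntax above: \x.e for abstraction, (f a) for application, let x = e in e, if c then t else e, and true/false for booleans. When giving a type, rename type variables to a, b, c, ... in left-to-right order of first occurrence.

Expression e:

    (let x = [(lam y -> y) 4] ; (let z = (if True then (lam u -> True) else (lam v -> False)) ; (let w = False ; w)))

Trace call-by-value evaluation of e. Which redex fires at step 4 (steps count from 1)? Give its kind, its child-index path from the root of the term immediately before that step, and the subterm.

Working:
step 0: (let x = ((\y.y) 4) in (let z = (if true then (\u.true) else (\v.false)) in (let w = false in w)))
step 1: [beta@0] (let x = 4 in (let z = (if true then (\u.true) else (\v.false)) in (let w = false in w)))
step 2: [let@root] (let z = (if true then (\u.true) else (\v.false)) in (let w = false in w))
step 3: [if@0] (let z = (\u.true) in (let w = false in w))
step 4: [let@root] (let w = false in w)

Answer: let at root : (let z = (\u.true) in (let w = false in w))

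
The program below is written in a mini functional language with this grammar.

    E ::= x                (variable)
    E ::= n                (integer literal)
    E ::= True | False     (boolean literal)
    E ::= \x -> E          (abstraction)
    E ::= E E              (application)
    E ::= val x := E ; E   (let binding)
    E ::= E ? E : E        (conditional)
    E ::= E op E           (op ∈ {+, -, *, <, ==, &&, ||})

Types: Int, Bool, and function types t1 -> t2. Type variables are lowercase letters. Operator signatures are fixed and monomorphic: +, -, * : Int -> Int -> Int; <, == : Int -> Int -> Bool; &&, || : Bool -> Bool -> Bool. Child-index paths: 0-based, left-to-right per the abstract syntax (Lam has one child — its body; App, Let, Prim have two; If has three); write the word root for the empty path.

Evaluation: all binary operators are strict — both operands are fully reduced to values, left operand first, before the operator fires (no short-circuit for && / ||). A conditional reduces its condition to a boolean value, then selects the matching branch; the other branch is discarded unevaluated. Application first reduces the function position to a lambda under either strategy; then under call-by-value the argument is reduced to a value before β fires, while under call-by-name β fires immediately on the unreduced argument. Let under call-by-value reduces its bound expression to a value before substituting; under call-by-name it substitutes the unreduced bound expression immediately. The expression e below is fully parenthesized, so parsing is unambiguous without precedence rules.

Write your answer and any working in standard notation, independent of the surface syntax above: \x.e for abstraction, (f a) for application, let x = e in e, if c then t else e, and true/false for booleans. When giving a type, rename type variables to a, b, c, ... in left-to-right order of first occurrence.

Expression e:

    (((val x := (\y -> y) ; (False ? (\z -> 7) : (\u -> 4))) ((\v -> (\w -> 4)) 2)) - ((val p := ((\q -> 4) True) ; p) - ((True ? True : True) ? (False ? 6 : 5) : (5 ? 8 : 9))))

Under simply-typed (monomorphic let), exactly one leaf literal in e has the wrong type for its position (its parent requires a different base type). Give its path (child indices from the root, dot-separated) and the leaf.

Answer: 1.1.2.0 : 5

Derivation:
y : a
\y._ : a -> a
let x : a -> a
  unify Bool ~ Bool
\z._ : b -> Int
\u._ : c -> Int
  unify b -> Int ~ c -> Int
  unify b ~ c
  unify Int ~ Int
\w._ : e -> Int
\v._ : d -> e -> Int
  unify d -> e -> Int ~ Int -> f
  unify d ~ Int
  unify e -> Int ~ f
_ _ : e -> Int
  unify c -> Int ~ (e -> Int) -> g
  unify c ~ e -> Int
  unify Int ~ g
_ _ : Int
  unify Int ~ Int
\q._ : h -> Int
  unify h -> Int ~ Bool -> i
  unify h ~ Bool
  unify Int ~ i
_ _ : Int
let p : Int
p : Int
  unify Int ~ Int
  unify Bool ~ Bool
  unify Bool ~ Bool
  unify Bool ~ Bool
  unify Bool ~ Bool
  unify Int ~ Int
  unify Int ~ Bool
  FAIL: mismatch Int ~ Bool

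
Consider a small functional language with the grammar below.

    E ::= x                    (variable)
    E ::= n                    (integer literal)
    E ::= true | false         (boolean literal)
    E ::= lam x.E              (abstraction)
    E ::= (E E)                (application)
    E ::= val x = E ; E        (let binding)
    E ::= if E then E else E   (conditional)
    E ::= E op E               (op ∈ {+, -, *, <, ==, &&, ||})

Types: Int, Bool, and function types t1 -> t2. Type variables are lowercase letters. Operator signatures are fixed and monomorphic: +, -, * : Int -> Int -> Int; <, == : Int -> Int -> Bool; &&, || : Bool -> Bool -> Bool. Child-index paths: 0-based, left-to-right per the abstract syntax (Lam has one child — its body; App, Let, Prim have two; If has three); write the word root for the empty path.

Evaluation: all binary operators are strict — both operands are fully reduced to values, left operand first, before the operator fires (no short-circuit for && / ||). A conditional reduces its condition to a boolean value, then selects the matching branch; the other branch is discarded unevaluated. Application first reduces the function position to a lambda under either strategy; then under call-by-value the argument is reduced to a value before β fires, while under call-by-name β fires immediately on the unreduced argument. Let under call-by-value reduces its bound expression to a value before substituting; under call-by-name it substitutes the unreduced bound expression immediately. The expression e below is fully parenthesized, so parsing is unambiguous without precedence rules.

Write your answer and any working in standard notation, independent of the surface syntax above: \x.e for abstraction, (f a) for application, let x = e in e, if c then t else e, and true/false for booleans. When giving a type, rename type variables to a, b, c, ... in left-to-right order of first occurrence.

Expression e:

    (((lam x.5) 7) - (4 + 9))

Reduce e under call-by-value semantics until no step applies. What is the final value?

Trace:
step 0: (((\x.5) 7) - (4 + 9))
step 1: [beta@0] (5 - (4 + 9))
step 2: [delta@1] (5 - 13)
step 3: [delta@root] -8

Answer: -8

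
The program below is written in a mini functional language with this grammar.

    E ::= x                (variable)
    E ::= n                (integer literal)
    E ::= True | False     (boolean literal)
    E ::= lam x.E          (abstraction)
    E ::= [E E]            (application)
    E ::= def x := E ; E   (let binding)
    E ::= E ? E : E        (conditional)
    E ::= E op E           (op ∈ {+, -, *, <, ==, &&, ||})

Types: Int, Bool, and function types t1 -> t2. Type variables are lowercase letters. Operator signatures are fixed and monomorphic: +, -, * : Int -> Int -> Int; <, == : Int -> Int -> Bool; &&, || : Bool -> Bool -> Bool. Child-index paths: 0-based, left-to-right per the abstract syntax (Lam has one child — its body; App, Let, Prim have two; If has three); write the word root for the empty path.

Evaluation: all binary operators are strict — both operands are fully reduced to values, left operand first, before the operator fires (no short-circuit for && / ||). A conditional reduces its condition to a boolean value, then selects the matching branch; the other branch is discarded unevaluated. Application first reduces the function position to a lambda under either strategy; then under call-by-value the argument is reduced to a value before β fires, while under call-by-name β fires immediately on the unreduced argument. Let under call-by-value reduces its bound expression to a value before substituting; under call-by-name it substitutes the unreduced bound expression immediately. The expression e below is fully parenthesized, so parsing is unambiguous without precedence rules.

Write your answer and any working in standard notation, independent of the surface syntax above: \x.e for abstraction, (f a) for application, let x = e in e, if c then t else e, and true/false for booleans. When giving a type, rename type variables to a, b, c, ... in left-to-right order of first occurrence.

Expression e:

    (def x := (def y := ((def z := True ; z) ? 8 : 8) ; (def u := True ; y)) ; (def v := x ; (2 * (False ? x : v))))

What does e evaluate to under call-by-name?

Answer: 16

Trace:
step 0: (let x = (let y = (if (let z = true in z) then 8 else 8) in (let u = true in y)) in (let v = x in (2 * (if false then x else v))))
step 1: [let@root] (let v = (let y = (if (let z = true in z) then 8 else 8) in (let u = true in y)) in (2 * (if false then (let y = (if (let z = true in z) then 8 else 8) in (let u = true in y)) else v)))
step 2: [let@root] (2 * (if false then (let y = (if (let z = true in z) then 8 else 8) in (let u = true in y)) else (let y = (if (let z = true in z) then 8 else 8) in (let u = true in y))))
step 3: [if@1] (2 * (let y = (if (let z = true in z) then 8 else 8) in (let u = true in y)))
step 4: [let@1] (2 * (let u = true in (if (let z = true in z) then 8 else 8)))
step 5: [let@1] (2 * (if (let z = true in z) then 8 else 8))
step 6: [let@1.0] (2 * (if true then 8 else 8))
step 7: [if@1] (2 * 8)
step 8: [delta@root] 16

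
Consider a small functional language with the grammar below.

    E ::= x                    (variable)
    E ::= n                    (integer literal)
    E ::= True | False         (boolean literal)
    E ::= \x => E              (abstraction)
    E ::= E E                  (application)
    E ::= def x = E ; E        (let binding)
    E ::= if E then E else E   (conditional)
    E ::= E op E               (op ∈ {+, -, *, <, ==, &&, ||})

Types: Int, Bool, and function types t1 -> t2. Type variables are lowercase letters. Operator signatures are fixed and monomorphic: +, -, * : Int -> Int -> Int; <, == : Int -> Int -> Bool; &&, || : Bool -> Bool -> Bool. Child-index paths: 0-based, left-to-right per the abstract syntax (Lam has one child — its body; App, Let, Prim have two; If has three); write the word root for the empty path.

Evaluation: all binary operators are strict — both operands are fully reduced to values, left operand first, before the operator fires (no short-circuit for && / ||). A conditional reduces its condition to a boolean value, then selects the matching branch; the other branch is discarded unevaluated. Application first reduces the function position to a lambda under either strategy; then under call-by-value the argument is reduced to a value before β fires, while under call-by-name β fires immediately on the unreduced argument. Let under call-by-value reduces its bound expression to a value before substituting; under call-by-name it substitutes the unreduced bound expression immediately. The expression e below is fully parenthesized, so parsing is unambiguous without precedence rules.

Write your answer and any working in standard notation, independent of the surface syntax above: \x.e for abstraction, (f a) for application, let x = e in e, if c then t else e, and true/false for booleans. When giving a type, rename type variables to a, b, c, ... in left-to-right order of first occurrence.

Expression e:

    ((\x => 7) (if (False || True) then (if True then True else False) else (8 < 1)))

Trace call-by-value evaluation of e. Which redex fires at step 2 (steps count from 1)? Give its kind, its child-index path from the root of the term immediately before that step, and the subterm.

Working:
step 0: ((\x.7) (if (false || true) then (if true then true else false) else (8 < 1)))
step 1: [delta@1.0] ((\x.7) (if true then (if true then true else false) else (8 < 1)))
step 2: [if@1] ((\x.7) (if true then true else false))

Answer: if at 1 : (if true then (if true then true else false) else (8 < 1))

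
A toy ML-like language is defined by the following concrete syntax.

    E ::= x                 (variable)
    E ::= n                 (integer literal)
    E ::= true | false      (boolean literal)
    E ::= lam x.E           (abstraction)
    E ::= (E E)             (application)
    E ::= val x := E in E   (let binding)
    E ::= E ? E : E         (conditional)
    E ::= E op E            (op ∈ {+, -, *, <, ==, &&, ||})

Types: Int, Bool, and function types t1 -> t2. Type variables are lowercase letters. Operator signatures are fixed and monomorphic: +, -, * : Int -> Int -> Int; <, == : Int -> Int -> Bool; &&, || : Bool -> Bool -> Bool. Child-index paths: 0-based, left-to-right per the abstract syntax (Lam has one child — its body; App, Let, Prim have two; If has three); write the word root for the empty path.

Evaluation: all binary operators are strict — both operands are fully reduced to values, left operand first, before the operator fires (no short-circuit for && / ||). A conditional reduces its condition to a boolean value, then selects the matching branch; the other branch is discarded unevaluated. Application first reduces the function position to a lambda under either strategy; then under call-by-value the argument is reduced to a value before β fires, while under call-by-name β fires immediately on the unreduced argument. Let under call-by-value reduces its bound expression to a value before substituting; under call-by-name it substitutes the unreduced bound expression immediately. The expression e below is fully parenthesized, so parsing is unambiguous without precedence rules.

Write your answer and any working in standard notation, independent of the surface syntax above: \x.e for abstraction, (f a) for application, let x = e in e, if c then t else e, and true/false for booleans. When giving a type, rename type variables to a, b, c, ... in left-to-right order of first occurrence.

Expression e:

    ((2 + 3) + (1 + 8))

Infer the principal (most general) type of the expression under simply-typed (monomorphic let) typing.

Answer: Int

Working:
  unify Int ~ Int
  unify Int ~ Int
  unify Int ~ Int
  unify Int ~ Int
  unify Int ~ Int
  unify Int ~ Int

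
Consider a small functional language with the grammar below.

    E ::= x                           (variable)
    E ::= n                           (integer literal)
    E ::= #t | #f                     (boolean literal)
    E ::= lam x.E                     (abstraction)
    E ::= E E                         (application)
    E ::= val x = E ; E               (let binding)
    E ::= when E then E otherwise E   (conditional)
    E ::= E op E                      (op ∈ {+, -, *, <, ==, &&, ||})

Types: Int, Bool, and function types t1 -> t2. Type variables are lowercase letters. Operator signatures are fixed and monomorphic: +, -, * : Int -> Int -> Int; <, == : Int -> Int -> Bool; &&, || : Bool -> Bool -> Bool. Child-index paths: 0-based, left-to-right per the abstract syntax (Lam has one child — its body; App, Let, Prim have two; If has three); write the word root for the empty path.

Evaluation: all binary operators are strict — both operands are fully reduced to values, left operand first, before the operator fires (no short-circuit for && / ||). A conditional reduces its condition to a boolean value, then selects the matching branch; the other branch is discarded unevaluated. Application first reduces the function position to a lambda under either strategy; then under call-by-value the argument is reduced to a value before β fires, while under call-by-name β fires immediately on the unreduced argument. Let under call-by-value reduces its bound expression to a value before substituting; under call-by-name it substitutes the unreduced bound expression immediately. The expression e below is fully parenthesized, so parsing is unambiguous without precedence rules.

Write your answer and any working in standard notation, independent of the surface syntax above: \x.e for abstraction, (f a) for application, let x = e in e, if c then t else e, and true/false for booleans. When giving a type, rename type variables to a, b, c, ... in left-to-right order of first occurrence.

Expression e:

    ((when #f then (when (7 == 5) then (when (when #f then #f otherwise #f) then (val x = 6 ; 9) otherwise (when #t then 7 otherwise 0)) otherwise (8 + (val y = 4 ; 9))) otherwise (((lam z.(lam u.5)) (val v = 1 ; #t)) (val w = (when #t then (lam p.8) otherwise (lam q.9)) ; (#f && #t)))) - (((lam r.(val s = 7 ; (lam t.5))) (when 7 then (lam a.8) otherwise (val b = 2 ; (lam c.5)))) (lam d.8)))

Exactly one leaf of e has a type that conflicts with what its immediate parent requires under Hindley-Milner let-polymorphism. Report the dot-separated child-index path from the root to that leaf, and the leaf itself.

Trace:
  unify Bool ~ Bool
  unify Int ~ Int
  unify Int ~ Int
  unify Bool ~ Bool
  unify Bool ~ Bool
  unify Bool ~ Bool
  unify Bool ~ Bool
let x : Int
  unify Bool ~ Bool
  unify Int ~ Int
  unify Int ~ Int
  unify Int ~ Int
let y : Int
  unify Int ~ Int
  unify Int ~ Int
\u._ : b -> Int
\z._ : a -> b -> Int
let v : Int
  unify a -> b -> Int ~ Bool -> c
  unify a ~ Bool
  unify b -> Int ~ c
_ _ : b -> Int
  unify Bool ~ Bool
\p._ : d -> Int
\q._ : e -> Int
  unify d -> Int ~ e -> Int
  unify d ~ e
  unify Int ~ Int
let w : forall. e -> Int
  unify Bool ~ Bool
  unify Bool ~ Bool
  unify b -> Int ~ Bool -> f
  unify b ~ Bool
  unify Int ~ f
_ _ : Int
  unify Int ~ Int
  unify Int ~ Int
let s : Int
\t._ : h -> Int
\r._ : g -> h -> Int
  unify Int ~ Bool
  FAIL: mismatch Int ~ Bool

Answer: 1.0.1.0 : 7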